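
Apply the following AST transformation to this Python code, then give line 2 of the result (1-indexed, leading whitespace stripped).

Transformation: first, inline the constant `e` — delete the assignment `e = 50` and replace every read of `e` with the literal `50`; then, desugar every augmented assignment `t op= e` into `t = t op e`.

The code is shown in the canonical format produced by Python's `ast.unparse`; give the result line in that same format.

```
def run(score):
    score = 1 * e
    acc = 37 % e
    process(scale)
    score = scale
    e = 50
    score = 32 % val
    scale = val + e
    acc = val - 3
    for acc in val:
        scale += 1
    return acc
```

Transformed code:
def run(score):
    score = 1 * 50
    acc = 37 % 50
    process(scale)
    score = scale
    score = 32 % val
    scale = val + 50
    acc = val - 3
    for acc in val:
        scale = scale + 1
    return acc

score = 1 * 50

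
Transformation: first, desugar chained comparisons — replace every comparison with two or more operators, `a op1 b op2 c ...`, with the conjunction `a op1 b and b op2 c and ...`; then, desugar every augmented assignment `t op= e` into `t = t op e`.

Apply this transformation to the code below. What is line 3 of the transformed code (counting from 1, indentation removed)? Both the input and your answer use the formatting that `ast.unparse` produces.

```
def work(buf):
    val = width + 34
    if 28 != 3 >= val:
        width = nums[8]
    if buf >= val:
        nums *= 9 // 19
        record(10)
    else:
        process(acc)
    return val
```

Transformed code:
def work(buf):
    val = width + 34
    if 28 != 3 and 3 >= val:
        width = nums[8]
    if buf >= val:
        nums = nums * (9 // 19)
        record(10)
    else:
        process(acc)
    return val

if 28 != 3 and 3 >= val:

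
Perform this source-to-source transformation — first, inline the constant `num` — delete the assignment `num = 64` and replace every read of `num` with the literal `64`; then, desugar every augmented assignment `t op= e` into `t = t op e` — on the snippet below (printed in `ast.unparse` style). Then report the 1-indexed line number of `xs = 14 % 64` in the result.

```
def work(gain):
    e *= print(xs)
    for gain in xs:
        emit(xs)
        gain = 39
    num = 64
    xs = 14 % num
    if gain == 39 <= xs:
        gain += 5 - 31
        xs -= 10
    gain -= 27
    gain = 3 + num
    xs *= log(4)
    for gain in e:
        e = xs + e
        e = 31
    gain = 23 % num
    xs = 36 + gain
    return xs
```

Transformed code:
def work(gain):
    e = e * print(xs)
    for gain in xs:
        emit(xs)
        gain = 39
    xs = 14 % 64
    if gain == 39 <= xs:
        gain = gain + (5 - 31)
        xs = xs - 10
    gain = gain - 27
    gain = 3 + 64
    xs = xs * log(4)
    for gain in e:
        e = xs + e
        e = 31
    gain = 23 % 64
    xs = 36 + gain
    return xs

6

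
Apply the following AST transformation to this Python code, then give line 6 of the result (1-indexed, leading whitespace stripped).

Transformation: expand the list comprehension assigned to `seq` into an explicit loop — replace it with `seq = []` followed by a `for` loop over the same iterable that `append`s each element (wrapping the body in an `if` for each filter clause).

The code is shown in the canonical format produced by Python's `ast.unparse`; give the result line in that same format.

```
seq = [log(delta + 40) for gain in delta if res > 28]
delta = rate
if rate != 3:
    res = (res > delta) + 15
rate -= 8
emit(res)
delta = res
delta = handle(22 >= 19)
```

Transformed code:
seq = []
for gain in delta:
    if res > 28:
        seq.append(log(delta + 40))
delta = rate
if rate != 3:
    res = (res > delta) + 15
rate -= 8
emit(res)
delta = res
delta = handle(22 >= 19)

if rate != 3:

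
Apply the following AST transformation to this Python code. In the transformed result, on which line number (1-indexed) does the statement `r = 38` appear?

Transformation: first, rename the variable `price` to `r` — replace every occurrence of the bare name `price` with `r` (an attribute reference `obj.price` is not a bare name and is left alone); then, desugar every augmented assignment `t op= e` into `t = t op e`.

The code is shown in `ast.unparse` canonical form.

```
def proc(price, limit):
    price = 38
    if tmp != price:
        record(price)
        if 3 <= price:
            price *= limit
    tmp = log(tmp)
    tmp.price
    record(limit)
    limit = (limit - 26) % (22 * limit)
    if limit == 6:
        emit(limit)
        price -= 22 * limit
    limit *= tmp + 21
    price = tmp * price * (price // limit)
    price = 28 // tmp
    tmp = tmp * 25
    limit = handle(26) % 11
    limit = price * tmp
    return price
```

Transformed code:
def proc(r, limit):
    r = 38
    if tmp != r:
        record(r)
        if 3 <= r:
            r = r * limit
    tmp = log(tmp)
    tmp.price
    record(limit)
    limit = (limit - 26) % (22 * limit)
    if limit == 6:
        emit(limit)
        r = r - 22 * limit
    limit = limit * (tmp + 21)
    r = tmp * r * (r // limit)
    r = 28 // tmp
    tmp = tmp * 25
    limit = handle(26) % 11
    limit = r * tmp
    return r

2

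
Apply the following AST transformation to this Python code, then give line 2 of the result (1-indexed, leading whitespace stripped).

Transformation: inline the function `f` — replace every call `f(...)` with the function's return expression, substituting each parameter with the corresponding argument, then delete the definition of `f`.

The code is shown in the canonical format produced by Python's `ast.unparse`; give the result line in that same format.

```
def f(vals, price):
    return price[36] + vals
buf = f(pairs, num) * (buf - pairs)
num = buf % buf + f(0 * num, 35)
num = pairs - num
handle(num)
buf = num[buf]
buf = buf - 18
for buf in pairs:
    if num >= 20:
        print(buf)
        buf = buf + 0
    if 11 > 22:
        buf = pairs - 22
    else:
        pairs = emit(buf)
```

Transformed code:
buf = (num[36] + pairs) * (buf - pairs)
num = buf % buf + (35[36] + 0 * num)
num = pairs - num
handle(num)
buf = num[buf]
buf = buf - 18
for buf in pairs:
    if num >= 20:
        print(buf)
        buf = buf + 0
    if 11 > 22:
        buf = pairs - 22
    else:
        pairs = emit(buf)

num = buf % buf + (35[36] + 0 * num)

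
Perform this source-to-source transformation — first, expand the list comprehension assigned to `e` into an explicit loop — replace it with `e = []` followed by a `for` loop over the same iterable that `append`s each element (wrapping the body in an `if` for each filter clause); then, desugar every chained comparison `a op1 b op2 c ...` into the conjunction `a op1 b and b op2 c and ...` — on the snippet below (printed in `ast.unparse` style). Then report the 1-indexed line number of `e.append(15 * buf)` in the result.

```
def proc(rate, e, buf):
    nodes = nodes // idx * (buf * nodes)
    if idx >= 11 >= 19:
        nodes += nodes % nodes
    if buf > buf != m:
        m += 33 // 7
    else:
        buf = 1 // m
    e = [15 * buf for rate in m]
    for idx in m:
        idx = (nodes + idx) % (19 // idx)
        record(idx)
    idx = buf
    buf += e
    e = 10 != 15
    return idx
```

11

Transformed code:
def proc(rate, e, buf):
    nodes = nodes // idx * (buf * nodes)
    if idx >= 11 and 11 >= 19:
        nodes += nodes % nodes
    if buf > buf and buf != m:
        m += 33 // 7
    else:
        buf = 1 // m
    e = []
    for rate in m:
        e.append(15 * buf)
    for idx in m:
        idx = (nodes + idx) % (19 // idx)
        record(idx)
    idx = buf
    buf += e
    e = 10 != 15
    return idx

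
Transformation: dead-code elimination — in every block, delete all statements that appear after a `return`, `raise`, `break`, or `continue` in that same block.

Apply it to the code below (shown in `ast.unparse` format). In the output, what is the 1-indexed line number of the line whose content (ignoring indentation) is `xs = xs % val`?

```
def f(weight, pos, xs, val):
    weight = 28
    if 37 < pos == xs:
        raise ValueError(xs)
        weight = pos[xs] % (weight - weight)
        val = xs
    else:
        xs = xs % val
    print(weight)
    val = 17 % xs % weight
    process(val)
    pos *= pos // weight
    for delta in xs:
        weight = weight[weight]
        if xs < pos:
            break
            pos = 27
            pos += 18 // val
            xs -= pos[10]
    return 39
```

Transformed code:
def f(weight, pos, xs, val):
    weight = 28
    if 37 < pos == xs:
        raise ValueError(xs)
    else:
        xs = xs % val
    print(weight)
    val = 17 % xs % weight
    process(val)
    pos *= pos // weight
    for delta in xs:
        weight = weight[weight]
        if xs < pos:
            break
    return 39

6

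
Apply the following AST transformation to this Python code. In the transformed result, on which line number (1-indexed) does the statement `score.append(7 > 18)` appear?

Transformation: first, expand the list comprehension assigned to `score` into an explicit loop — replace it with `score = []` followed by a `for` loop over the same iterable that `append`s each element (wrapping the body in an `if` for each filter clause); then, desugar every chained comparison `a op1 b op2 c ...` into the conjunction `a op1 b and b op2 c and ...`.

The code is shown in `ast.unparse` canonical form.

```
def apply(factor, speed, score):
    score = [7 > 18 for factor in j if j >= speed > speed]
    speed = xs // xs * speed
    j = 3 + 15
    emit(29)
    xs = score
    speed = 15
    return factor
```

Transformed code:
def apply(factor, speed, score):
    score = []
    for factor in j:
        if j >= speed and speed > speed:
            score.append(7 > 18)
    speed = xs // xs * speed
    j = 3 + 15
    emit(29)
    xs = score
    speed = 15
    return factor

5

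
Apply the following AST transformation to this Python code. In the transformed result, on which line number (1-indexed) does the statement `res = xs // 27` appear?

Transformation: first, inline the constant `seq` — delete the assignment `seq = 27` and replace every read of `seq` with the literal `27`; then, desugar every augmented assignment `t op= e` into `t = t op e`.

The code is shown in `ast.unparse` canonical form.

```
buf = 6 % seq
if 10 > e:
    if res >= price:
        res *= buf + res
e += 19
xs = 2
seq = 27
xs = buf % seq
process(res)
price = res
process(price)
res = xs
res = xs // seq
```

12

Transformed code:
buf = 6 % 27
if 10 > e:
    if res >= price:
        res = res * (buf + res)
e = e + 19
xs = 2
xs = buf % 27
process(res)
price = res
process(price)
res = xs
res = xs // 27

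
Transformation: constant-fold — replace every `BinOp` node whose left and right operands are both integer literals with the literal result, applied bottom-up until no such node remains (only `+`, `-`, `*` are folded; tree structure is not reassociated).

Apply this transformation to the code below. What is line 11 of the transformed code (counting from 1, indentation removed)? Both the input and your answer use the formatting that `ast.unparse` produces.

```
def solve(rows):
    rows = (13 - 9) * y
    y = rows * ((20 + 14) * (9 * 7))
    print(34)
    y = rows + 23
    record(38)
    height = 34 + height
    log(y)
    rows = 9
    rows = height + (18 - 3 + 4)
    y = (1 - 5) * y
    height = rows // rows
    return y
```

y = -4 * y

Transformed code:
def solve(rows):
    rows = 4 * y
    y = rows * 2142
    print(34)
    y = rows + 23
    record(38)
    height = 34 + height
    log(y)
    rows = 9
    rows = height + 19
    y = -4 * y
    height = rows // rows
    return y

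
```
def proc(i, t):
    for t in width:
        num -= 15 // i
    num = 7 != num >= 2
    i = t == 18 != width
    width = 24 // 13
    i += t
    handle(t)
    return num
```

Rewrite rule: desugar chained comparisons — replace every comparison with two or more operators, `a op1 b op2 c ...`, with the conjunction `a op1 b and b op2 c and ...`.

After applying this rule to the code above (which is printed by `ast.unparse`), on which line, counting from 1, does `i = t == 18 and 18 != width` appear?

5

Transformed code:
def proc(i, t):
    for t in width:
        num -= 15 // i
    num = 7 != num and num >= 2
    i = t == 18 and 18 != width
    width = 24 // 13
    i += t
    handle(t)
    return num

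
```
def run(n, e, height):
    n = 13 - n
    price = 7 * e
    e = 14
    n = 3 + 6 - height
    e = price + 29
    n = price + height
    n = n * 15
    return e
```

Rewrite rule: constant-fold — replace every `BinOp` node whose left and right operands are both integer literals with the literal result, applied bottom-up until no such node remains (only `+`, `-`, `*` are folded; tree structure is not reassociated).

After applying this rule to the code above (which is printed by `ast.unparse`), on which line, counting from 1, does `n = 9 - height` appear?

5

Transformed code:
def run(n, e, height):
    n = 13 - n
    price = 7 * e
    e = 14
    n = 9 - height
    e = price + 29
    n = price + height
    n = n * 15
    return e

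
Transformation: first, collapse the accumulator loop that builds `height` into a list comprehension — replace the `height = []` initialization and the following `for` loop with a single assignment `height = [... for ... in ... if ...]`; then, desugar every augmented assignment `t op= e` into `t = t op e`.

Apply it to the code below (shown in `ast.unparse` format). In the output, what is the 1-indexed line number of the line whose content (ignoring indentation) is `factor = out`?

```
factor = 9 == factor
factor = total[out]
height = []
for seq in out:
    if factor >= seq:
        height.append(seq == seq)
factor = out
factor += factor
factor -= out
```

4

Transformed code:
factor = 9 == factor
factor = total[out]
height = [seq == seq for seq in out if factor >= seq]
factor = out
factor = factor + factor
factor = factor - out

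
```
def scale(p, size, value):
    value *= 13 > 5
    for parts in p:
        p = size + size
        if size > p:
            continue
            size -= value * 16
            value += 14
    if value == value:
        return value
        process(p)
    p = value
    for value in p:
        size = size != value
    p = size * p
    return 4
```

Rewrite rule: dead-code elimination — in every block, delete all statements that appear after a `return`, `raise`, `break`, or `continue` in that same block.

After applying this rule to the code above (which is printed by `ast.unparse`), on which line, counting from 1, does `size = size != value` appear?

Transformed code:
def scale(p, size, value):
    value *= 13 > 5
    for parts in p:
        p = size + size
        if size > p:
            continue
    if value == value:
        return value
    p = value
    for value in p:
        size = size != value
    p = size * p
    return 4

11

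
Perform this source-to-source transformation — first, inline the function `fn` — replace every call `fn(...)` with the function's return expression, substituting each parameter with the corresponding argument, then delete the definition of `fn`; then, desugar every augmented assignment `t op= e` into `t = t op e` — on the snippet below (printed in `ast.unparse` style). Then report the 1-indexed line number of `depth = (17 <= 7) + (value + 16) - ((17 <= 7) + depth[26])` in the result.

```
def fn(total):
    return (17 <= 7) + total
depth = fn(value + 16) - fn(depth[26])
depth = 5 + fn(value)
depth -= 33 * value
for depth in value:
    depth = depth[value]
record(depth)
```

Transformed code:
depth = (17 <= 7) + (value + 16) - ((17 <= 7) + depth[26])
depth = 5 + ((17 <= 7) + value)
depth = depth - 33 * value
for depth in value:
    depth = depth[value]
record(depth)

1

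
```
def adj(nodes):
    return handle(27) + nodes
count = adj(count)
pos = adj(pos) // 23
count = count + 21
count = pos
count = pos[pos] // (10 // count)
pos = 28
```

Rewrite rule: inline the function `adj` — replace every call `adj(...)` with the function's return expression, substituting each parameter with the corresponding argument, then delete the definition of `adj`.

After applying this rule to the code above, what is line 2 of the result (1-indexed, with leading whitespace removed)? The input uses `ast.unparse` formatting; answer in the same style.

Transformed code:
count = handle(27) + count
pos = (handle(27) + pos) // 23
count = count + 21
count = pos
count = pos[pos] // (10 // count)
pos = 28

pos = (handle(27) + pos) // 23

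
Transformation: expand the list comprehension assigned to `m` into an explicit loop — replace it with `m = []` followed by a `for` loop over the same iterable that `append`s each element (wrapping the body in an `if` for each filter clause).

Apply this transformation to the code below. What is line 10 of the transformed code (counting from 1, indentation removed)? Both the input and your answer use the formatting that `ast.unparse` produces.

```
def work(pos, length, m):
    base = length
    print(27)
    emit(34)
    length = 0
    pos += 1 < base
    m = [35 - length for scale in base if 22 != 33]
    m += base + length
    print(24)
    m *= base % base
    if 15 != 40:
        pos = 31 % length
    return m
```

m.append(35 - length)

Transformed code:
def work(pos, length, m):
    base = length
    print(27)
    emit(34)
    length = 0
    pos += 1 < base
    m = []
    for scale in base:
        if 22 != 33:
            m.append(35 - length)
    m += base + length
    print(24)
    m *= base % base
    if 15 != 40:
        pos = 31 % length
    return m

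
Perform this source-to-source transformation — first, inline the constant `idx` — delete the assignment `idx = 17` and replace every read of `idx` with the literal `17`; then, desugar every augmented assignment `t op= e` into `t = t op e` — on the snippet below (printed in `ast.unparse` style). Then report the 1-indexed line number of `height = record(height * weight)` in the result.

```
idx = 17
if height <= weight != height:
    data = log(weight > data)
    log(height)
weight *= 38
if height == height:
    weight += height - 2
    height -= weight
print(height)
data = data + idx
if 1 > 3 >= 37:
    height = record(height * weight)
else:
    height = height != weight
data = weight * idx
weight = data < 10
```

11

Transformed code:
if height <= weight != height:
    data = log(weight > data)
    log(height)
weight = weight * 38
if height == height:
    weight = weight + (height - 2)
    height = height - weight
print(height)
data = data + 17
if 1 > 3 >= 37:
    height = record(height * weight)
else:
    height = height != weight
data = weight * 17
weight = data < 10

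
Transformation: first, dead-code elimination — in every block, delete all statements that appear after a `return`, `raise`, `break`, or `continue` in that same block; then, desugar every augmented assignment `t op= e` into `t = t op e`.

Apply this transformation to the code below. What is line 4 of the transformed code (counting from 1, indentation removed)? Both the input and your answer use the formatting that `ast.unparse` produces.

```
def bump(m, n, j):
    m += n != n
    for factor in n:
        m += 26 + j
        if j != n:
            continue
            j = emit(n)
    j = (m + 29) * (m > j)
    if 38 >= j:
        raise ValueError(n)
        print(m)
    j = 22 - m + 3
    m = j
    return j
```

Transformed code:
def bump(m, n, j):
    m = m + (n != n)
    for factor in n:
        m = m + (26 + j)
        if j != n:
            continue
    j = (m + 29) * (m > j)
    if 38 >= j:
        raise ValueError(n)
    j = 22 - m + 3
    m = j
    return j

m = m + (26 + j)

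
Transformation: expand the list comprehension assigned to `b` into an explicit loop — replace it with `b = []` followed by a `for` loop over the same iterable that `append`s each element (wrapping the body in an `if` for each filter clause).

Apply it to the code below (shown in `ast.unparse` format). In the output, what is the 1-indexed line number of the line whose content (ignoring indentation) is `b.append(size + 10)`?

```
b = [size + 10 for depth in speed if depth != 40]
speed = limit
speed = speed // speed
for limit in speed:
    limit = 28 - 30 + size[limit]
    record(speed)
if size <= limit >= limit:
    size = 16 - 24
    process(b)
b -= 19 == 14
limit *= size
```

Transformed code:
b = []
for depth in speed:
    if depth != 40:
        b.append(size + 10)
speed = limit
speed = speed // speed
for limit in speed:
    limit = 28 - 30 + size[limit]
    record(speed)
if size <= limit >= limit:
    size = 16 - 24
    process(b)
b -= 19 == 14
limit *= size

4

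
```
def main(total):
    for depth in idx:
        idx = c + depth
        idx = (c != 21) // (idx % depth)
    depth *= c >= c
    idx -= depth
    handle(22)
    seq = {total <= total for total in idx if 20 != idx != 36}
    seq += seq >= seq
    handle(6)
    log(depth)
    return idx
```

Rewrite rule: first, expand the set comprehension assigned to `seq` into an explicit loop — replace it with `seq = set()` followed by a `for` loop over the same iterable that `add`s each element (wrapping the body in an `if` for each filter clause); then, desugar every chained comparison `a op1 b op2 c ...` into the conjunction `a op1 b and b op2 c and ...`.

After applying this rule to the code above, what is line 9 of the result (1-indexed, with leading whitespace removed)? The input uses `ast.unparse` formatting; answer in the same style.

for total in idx:

Transformed code:
def main(total):
    for depth in idx:
        idx = c + depth
        idx = (c != 21) // (idx % depth)
    depth *= c >= c
    idx -= depth
    handle(22)
    seq = set()
    for total in idx:
        if 20 != idx and idx != 36:
            seq.add(total <= total)
    seq += seq >= seq
    handle(6)
    log(depth)
    return idx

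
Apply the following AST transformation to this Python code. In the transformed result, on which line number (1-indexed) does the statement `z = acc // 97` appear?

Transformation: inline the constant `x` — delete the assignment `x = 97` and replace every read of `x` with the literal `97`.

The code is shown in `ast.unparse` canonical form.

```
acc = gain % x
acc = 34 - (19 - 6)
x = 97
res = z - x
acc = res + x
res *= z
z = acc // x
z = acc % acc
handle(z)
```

6

Transformed code:
acc = gain % 97
acc = 34 - (19 - 6)
res = z - 97
acc = res + 97
res *= z
z = acc // 97
z = acc % acc
handle(z)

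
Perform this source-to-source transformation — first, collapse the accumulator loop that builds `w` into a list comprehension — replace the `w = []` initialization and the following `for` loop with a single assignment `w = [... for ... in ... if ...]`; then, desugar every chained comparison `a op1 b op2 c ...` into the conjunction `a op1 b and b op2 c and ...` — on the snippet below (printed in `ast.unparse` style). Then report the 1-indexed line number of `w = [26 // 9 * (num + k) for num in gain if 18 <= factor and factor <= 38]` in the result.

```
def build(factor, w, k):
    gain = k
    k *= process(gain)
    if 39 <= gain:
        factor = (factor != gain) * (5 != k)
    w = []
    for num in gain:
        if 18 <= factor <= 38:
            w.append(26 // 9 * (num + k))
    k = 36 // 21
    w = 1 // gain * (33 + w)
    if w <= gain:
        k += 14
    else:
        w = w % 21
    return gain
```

6

Transformed code:
def build(factor, w, k):
    gain = k
    k *= process(gain)
    if 39 <= gain:
        factor = (factor != gain) * (5 != k)
    w = [26 // 9 * (num + k) for num in gain if 18 <= factor and factor <= 38]
    k = 36 // 21
    w = 1 // gain * (33 + w)
    if w <= gain:
        k += 14
    else:
        w = w % 21
    return gain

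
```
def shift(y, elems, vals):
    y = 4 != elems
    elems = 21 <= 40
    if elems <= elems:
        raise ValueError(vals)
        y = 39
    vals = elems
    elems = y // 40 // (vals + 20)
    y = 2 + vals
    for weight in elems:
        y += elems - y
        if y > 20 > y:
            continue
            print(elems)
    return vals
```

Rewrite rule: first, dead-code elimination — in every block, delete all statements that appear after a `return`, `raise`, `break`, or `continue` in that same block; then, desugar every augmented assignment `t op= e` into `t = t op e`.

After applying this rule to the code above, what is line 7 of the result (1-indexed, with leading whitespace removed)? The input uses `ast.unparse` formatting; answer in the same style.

Transformed code:
def shift(y, elems, vals):
    y = 4 != elems
    elems = 21 <= 40
    if elems <= elems:
        raise ValueError(vals)
    vals = elems
    elems = y // 40 // (vals + 20)
    y = 2 + vals
    for weight in elems:
        y = y + (elems - y)
        if y > 20 > y:
            continue
    return vals

elems = y // 40 // (vals + 20)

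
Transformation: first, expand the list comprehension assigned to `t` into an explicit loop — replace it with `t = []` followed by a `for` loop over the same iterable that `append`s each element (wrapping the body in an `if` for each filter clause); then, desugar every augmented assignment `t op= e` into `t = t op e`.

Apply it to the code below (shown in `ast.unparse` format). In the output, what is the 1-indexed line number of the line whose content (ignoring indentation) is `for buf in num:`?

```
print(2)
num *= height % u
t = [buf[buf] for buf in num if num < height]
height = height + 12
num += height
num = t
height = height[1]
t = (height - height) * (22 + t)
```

Transformed code:
print(2)
num = num * (height % u)
t = []
for buf in num:
    if num < height:
        t.append(buf[buf])
height = height + 12
num = num + height
num = t
height = height[1]
t = (height - height) * (22 + t)

4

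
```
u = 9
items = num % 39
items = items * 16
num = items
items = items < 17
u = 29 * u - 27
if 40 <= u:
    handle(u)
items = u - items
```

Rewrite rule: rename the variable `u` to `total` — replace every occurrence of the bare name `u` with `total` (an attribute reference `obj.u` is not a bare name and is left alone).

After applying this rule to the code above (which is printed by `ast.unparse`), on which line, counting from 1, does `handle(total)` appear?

8

Transformed code:
total = 9
items = num % 39
items = items * 16
num = items
items = items < 17
total = 29 * total - 27
if 40 <= total:
    handle(total)
items = total - items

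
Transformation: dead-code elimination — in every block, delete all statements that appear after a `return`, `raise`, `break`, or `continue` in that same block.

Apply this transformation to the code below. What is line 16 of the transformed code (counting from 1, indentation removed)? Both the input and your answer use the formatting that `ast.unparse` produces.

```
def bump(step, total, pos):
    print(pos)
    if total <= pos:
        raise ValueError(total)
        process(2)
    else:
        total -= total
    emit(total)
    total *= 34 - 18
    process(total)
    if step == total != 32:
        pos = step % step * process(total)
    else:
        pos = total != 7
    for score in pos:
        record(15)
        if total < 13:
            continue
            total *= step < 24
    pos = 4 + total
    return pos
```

if total < 13:

Transformed code:
def bump(step, total, pos):
    print(pos)
    if total <= pos:
        raise ValueError(total)
    else:
        total -= total
    emit(total)
    total *= 34 - 18
    process(total)
    if step == total != 32:
        pos = step % step * process(total)
    else:
        pos = total != 7
    for score in pos:
        record(15)
        if total < 13:
            continue
    pos = 4 + total
    return pos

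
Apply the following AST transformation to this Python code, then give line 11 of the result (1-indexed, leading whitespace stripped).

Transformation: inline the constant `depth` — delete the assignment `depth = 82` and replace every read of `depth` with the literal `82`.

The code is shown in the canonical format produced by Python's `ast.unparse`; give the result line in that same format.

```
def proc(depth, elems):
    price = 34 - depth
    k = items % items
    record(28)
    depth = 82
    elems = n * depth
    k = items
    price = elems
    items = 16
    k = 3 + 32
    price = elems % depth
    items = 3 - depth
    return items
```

items = 3 - 82

Transformed code:
def proc(depth, elems):
    price = 34 - 82
    k = items % items
    record(28)
    elems = n * 82
    k = items
    price = elems
    items = 16
    k = 3 + 32
    price = elems % 82
    items = 3 - 82
    return items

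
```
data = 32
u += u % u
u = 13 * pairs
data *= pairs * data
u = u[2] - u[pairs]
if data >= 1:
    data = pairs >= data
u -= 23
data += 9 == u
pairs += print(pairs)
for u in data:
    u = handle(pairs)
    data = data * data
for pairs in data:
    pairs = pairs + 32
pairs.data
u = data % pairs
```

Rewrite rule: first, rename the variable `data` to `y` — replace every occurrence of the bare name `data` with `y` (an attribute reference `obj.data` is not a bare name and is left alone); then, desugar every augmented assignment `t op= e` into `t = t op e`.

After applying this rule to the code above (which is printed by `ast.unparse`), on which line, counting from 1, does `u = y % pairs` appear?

17

Transformed code:
y = 32
u = u + u % u
u = 13 * pairs
y = y * (pairs * y)
u = u[2] - u[pairs]
if y >= 1:
    y = pairs >= y
u = u - 23
y = y + (9 == u)
pairs = pairs + print(pairs)
for u in y:
    u = handle(pairs)
    y = y * y
for pairs in y:
    pairs = pairs + 32
pairs.data
u = y % pairs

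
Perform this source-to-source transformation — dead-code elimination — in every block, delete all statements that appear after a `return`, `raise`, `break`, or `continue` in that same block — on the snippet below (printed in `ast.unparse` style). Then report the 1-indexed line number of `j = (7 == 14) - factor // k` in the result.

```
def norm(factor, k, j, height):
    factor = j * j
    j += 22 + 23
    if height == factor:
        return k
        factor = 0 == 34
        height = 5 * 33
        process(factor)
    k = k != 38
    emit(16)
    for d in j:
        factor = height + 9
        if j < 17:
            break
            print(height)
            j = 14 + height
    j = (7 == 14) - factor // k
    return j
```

Transformed code:
def norm(factor, k, j, height):
    factor = j * j
    j += 22 + 23
    if height == factor:
        return k
    k = k != 38
    emit(16)
    for d in j:
        factor = height + 9
        if j < 17:
            break
    j = (7 == 14) - factor // k
    return j

12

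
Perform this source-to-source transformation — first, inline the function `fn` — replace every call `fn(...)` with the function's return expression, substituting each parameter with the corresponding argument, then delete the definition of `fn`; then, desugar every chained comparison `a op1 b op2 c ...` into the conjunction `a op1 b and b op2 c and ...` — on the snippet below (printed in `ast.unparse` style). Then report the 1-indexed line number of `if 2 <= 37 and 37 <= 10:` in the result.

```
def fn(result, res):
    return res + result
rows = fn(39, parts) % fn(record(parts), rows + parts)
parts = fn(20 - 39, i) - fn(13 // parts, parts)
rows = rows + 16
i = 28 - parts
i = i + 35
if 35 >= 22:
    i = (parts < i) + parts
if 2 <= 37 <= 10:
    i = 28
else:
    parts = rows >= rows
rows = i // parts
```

8

Transformed code:
rows = (parts + 39) % (rows + parts + record(parts))
parts = i + (20 - 39) - (parts + 13 // parts)
rows = rows + 16
i = 28 - parts
i = i + 35
if 35 >= 22:
    i = (parts < i) + parts
if 2 <= 37 and 37 <= 10:
    i = 28
else:
    parts = rows >= rows
rows = i // parts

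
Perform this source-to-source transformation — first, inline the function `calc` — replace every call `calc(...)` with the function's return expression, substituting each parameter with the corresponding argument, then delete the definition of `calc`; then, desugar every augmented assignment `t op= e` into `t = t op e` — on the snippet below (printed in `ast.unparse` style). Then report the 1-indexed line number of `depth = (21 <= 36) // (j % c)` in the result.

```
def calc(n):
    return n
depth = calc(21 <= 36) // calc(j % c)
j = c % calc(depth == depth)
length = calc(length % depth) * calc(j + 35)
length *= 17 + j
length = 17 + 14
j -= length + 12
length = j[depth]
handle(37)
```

Transformed code:
depth = (21 <= 36) // (j % c)
j = c % (depth == depth)
length = length % depth * (j + 35)
length = length * (17 + j)
length = 17 + 14
j = j - (length + 12)
length = j[depth]
handle(37)

1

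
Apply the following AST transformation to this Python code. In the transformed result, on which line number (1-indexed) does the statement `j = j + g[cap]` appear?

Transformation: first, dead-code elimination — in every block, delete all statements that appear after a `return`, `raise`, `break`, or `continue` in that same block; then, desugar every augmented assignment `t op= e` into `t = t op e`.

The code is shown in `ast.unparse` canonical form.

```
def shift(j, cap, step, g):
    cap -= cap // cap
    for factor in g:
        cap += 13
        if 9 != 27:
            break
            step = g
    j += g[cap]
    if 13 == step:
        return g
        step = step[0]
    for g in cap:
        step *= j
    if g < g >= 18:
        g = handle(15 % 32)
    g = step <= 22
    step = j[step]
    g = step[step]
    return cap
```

Transformed code:
def shift(j, cap, step, g):
    cap = cap - cap // cap
    for factor in g:
        cap = cap + 13
        if 9 != 27:
            break
    j = j + g[cap]
    if 13 == step:
        return g
    for g in cap:
        step = step * j
    if g < g >= 18:
        g = handle(15 % 32)
    g = step <= 22
    step = j[step]
    g = step[step]
    return cap

7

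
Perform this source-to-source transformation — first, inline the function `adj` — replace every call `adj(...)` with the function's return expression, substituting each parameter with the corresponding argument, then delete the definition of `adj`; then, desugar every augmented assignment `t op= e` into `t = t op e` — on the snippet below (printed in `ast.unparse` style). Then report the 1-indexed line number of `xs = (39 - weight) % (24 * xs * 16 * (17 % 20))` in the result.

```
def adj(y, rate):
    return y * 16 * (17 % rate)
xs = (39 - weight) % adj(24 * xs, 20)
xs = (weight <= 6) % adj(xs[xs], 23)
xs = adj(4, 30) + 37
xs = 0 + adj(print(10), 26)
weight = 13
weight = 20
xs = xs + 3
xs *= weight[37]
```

1

Transformed code:
xs = (39 - weight) % (24 * xs * 16 * (17 % 20))
xs = (weight <= 6) % (xs[xs] * 16 * (17 % 23))
xs = 4 * 16 * (17 % 30) + 37
xs = 0 + print(10) * 16 * (17 % 26)
weight = 13
weight = 20
xs = xs + 3
xs = xs * weight[37]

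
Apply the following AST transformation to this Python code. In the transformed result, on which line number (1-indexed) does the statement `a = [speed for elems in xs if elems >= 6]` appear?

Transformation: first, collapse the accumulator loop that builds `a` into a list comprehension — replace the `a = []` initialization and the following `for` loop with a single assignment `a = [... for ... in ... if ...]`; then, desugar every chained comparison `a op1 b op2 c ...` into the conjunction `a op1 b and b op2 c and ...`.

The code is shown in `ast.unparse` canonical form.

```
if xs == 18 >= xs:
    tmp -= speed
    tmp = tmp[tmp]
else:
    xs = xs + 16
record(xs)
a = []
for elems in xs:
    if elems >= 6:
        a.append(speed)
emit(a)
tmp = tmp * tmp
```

Transformed code:
if xs == 18 and 18 >= xs:
    tmp -= speed
    tmp = tmp[tmp]
else:
    xs = xs + 16
record(xs)
a = [speed for elems in xs if elems >= 6]
emit(a)
tmp = tmp * tmp

7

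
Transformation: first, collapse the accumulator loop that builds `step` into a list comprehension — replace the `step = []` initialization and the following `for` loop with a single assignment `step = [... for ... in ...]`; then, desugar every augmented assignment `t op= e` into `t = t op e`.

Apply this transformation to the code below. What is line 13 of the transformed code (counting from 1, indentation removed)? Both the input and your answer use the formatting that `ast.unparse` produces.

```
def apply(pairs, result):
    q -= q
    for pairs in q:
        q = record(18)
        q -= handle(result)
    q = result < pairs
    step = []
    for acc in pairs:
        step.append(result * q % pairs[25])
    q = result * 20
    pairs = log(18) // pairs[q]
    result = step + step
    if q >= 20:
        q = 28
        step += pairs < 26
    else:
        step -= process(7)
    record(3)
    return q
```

step = step + (pairs < 26)

Transformed code:
def apply(pairs, result):
    q = q - q
    for pairs in q:
        q = record(18)
        q = q - handle(result)
    q = result < pairs
    step = [result * q % pairs[25] for acc in pairs]
    q = result * 20
    pairs = log(18) // pairs[q]
    result = step + step
    if q >= 20:
        q = 28
        step = step + (pairs < 26)
    else:
        step = step - process(7)
    record(3)
    return q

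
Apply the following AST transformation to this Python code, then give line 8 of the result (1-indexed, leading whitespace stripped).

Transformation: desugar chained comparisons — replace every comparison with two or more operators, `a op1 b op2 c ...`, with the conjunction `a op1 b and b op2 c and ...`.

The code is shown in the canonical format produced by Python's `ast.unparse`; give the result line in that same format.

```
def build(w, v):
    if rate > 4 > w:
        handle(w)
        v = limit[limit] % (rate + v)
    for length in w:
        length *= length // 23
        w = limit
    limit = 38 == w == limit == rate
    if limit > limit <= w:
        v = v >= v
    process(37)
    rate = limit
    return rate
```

limit = 38 == w and w == limit and (limit == rate)

Transformed code:
def build(w, v):
    if rate > 4 and 4 > w:
        handle(w)
        v = limit[limit] % (rate + v)
    for length in w:
        length *= length // 23
        w = limit
    limit = 38 == w and w == limit and (limit == rate)
    if limit > limit and limit <= w:
        v = v >= v
    process(37)
    rate = limit
    return rate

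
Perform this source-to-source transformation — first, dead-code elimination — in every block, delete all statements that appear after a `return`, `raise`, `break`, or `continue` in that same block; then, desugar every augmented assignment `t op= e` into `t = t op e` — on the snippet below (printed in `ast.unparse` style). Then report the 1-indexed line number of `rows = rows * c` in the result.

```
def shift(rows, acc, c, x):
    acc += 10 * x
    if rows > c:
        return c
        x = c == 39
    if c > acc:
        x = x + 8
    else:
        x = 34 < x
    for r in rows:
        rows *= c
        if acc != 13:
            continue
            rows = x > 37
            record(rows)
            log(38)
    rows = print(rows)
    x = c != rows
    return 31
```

10

Transformed code:
def shift(rows, acc, c, x):
    acc = acc + 10 * x
    if rows > c:
        return c
    if c > acc:
        x = x + 8
    else:
        x = 34 < x
    for r in rows:
        rows = rows * c
        if acc != 13:
            continue
    rows = print(rows)
    x = c != rows
    return 31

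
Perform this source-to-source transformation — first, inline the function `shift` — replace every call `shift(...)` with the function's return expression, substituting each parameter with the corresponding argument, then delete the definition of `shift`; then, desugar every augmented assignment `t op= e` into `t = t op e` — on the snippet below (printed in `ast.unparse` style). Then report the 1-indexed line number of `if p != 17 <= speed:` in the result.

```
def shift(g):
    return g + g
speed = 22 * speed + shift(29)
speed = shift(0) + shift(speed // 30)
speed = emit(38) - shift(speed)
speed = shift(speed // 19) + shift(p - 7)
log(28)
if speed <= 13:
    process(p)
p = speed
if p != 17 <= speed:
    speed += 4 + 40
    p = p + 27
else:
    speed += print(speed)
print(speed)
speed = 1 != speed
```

9

Transformed code:
speed = 22 * speed + (29 + 29)
speed = 0 + 0 + (speed // 30 + speed // 30)
speed = emit(38) - (speed + speed)
speed = speed // 19 + speed // 19 + (p - 7 + (p - 7))
log(28)
if speed <= 13:
    process(p)
p = speed
if p != 17 <= speed:
    speed = speed + (4 + 40)
    p = p + 27
else:
    speed = speed + print(speed)
print(speed)
speed = 1 != speed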